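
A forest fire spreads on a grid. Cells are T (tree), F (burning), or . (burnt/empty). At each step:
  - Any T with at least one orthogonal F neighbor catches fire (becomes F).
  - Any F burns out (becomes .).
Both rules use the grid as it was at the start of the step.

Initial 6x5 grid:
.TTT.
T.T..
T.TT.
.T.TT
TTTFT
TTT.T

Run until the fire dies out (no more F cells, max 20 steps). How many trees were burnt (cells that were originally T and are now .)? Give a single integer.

Answer: 17

Derivation:
Step 1: +3 fires, +1 burnt (F count now 3)
Step 2: +5 fires, +3 burnt (F count now 5)
Step 3: +4 fires, +5 burnt (F count now 4)
Step 4: +2 fires, +4 burnt (F count now 2)
Step 5: +1 fires, +2 burnt (F count now 1)
Step 6: +2 fires, +1 burnt (F count now 2)
Step 7: +0 fires, +2 burnt (F count now 0)
Fire out after step 7
Initially T: 19, now '.': 28
Total burnt (originally-T cells now '.'): 17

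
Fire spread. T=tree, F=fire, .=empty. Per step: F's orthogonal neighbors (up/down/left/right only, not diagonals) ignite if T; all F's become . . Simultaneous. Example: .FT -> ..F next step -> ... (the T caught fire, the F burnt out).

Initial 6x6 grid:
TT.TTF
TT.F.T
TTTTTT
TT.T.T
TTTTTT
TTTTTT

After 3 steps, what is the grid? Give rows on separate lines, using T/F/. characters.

Step 1: 4 trees catch fire, 2 burn out
  TT.FF.
  TT...F
  TTTFTT
  TT.T.T
  TTTTTT
  TTTTTT
Step 2: 4 trees catch fire, 4 burn out
  TT....
  TT....
  TTF.FF
  TT.F.T
  TTTTTT
  TTTTTT
Step 3: 3 trees catch fire, 4 burn out
  TT....
  TT....
  TF....
  TT...F
  TTTFTT
  TTTTTT

TT....
TT....
TF....
TT...F
TTTFTT
TTTTTT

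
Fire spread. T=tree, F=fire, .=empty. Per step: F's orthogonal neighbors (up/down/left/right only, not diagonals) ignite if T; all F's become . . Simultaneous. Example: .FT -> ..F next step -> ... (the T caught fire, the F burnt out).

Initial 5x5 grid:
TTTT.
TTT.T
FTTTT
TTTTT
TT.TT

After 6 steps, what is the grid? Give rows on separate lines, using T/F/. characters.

Step 1: 3 trees catch fire, 1 burn out
  TTTT.
  FTT.T
  .FTTT
  FTTTT
  TT.TT
Step 2: 5 trees catch fire, 3 burn out
  FTTT.
  .FT.T
  ..FTT
  .FTTT
  FT.TT
Step 3: 5 trees catch fire, 5 burn out
  .FTT.
  ..F.T
  ...FT
  ..FTT
  .F.TT
Step 4: 3 trees catch fire, 5 burn out
  ..FT.
  ....T
  ....F
  ...FT
  ...TT
Step 5: 4 trees catch fire, 3 burn out
  ...F.
  ....F
  .....
  ....F
  ...FT
Step 6: 1 trees catch fire, 4 burn out
  .....
  .....
  .....
  .....
  ....F

.....
.....
.....
.....
....F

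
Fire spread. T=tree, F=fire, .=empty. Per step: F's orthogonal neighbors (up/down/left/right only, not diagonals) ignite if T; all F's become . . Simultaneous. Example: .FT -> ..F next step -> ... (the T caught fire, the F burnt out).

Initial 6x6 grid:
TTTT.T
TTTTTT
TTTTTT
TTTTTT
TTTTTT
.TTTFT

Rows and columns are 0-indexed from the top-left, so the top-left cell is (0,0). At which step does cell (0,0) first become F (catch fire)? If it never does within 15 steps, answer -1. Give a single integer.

Step 1: cell (0,0)='T' (+3 fires, +1 burnt)
Step 2: cell (0,0)='T' (+4 fires, +3 burnt)
Step 3: cell (0,0)='T' (+5 fires, +4 burnt)
Step 4: cell (0,0)='T' (+5 fires, +5 burnt)
Step 5: cell (0,0)='T' (+5 fires, +5 burnt)
Step 6: cell (0,0)='T' (+5 fires, +5 burnt)
Step 7: cell (0,0)='T' (+3 fires, +5 burnt)
Step 8: cell (0,0)='T' (+2 fires, +3 burnt)
Step 9: cell (0,0)='F' (+1 fires, +2 burnt)
  -> target ignites at step 9
Step 10: cell (0,0)='.' (+0 fires, +1 burnt)
  fire out at step 10

9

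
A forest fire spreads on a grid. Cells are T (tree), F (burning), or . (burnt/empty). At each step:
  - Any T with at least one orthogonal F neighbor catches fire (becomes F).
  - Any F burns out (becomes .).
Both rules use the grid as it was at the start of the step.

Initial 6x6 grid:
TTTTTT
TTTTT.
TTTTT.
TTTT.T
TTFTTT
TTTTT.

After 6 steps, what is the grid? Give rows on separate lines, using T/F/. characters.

Step 1: 4 trees catch fire, 1 burn out
  TTTTTT
  TTTTT.
  TTTTT.
  TTFT.T
  TF.FTT
  TTFTT.
Step 2: 7 trees catch fire, 4 burn out
  TTTTTT
  TTTTT.
  TTFTT.
  TF.F.T
  F...FT
  TF.FT.
Step 3: 7 trees catch fire, 7 burn out
  TTTTTT
  TTFTT.
  TF.FT.
  F....T
  .....F
  F...F.
Step 4: 6 trees catch fire, 7 burn out
  TTFTTT
  TF.FT.
  F...F.
  .....F
  ......
  ......
Step 5: 4 trees catch fire, 6 burn out
  TF.FTT
  F...F.
  ......
  ......
  ......
  ......
Step 6: 2 trees catch fire, 4 burn out
  F...FT
  ......
  ......
  ......
  ......
  ......

F...FT
......
......
......
......
......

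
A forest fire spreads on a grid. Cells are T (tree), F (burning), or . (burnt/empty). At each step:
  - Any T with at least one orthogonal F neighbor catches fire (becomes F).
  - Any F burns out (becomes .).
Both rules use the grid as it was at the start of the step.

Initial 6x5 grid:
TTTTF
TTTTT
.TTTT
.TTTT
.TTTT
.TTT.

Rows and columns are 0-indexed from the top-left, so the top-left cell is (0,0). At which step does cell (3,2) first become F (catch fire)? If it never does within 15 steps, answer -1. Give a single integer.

Step 1: cell (3,2)='T' (+2 fires, +1 burnt)
Step 2: cell (3,2)='T' (+3 fires, +2 burnt)
Step 3: cell (3,2)='T' (+4 fires, +3 burnt)
Step 4: cell (3,2)='T' (+5 fires, +4 burnt)
Step 5: cell (3,2)='F' (+4 fires, +5 burnt)
  -> target ignites at step 5
Step 6: cell (3,2)='.' (+3 fires, +4 burnt)
Step 7: cell (3,2)='.' (+2 fires, +3 burnt)
Step 8: cell (3,2)='.' (+1 fires, +2 burnt)
Step 9: cell (3,2)='.' (+0 fires, +1 burnt)
  fire out at step 9

5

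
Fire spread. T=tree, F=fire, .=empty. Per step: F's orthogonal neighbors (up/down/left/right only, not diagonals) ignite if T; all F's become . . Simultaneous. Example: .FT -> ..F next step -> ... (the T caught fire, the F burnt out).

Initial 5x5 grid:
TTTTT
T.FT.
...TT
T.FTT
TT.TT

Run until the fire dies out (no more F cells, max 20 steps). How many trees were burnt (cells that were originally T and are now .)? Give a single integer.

Step 1: +3 fires, +2 burnt (F count now 3)
Step 2: +5 fires, +3 burnt (F count now 5)
Step 3: +4 fires, +5 burnt (F count now 4)
Step 4: +1 fires, +4 burnt (F count now 1)
Step 5: +0 fires, +1 burnt (F count now 0)
Fire out after step 5
Initially T: 16, now '.': 22
Total burnt (originally-T cells now '.'): 13

Answer: 13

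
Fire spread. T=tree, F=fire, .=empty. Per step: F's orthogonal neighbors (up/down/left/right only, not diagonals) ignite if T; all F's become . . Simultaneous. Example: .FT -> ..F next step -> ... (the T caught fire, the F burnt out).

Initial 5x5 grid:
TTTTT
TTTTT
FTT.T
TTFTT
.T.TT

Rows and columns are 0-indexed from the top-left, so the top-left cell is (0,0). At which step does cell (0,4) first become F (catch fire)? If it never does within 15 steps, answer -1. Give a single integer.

Step 1: cell (0,4)='T' (+6 fires, +2 burnt)
Step 2: cell (0,4)='T' (+6 fires, +6 burnt)
Step 3: cell (0,4)='T' (+5 fires, +6 burnt)
Step 4: cell (0,4)='T' (+2 fires, +5 burnt)
Step 5: cell (0,4)='F' (+1 fires, +2 burnt)
  -> target ignites at step 5
Step 6: cell (0,4)='.' (+0 fires, +1 burnt)
  fire out at step 6

5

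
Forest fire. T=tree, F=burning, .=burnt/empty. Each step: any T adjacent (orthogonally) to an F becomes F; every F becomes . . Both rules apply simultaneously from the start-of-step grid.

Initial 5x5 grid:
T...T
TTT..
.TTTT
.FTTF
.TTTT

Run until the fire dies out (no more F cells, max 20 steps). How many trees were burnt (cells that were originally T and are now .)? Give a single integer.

Step 1: +6 fires, +2 burnt (F count now 6)
Step 2: +5 fires, +6 burnt (F count now 5)
Step 3: +2 fires, +5 burnt (F count now 2)
Step 4: +1 fires, +2 burnt (F count now 1)
Step 5: +0 fires, +1 burnt (F count now 0)
Fire out after step 5
Initially T: 15, now '.': 24
Total burnt (originally-T cells now '.'): 14

Answer: 14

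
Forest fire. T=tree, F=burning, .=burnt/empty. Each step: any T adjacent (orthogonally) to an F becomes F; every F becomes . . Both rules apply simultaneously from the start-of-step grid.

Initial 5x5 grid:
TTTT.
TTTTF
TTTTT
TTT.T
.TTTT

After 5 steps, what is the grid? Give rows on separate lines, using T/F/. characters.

Step 1: 2 trees catch fire, 1 burn out
  TTTT.
  TTTF.
  TTTTF
  TTT.T
  .TTTT
Step 2: 4 trees catch fire, 2 burn out
  TTTF.
  TTF..
  TTTF.
  TTT.F
  .TTTT
Step 3: 4 trees catch fire, 4 burn out
  TTF..
  TF...
  TTF..
  TTT..
  .TTTF
Step 4: 5 trees catch fire, 4 burn out
  TF...
  F....
  TF...
  TTF..
  .TTF.
Step 5: 4 trees catch fire, 5 burn out
  F....
  .....
  F....
  TF...
  .TF..

F....
.....
F....
TF...
.TF..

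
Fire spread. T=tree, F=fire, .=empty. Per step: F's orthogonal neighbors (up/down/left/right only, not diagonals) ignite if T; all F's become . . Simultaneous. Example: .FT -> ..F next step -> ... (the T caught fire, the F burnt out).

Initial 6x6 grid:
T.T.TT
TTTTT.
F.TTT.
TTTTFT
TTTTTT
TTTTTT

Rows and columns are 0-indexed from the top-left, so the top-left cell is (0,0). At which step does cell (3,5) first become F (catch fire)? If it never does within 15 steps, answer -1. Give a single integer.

Step 1: cell (3,5)='F' (+6 fires, +2 burnt)
  -> target ignites at step 1
Step 2: cell (3,5)='.' (+10 fires, +6 burnt)
Step 3: cell (3,5)='.' (+9 fires, +10 burnt)
Step 4: cell (3,5)='.' (+4 fires, +9 burnt)
Step 5: cell (3,5)='.' (+0 fires, +4 burnt)
  fire out at step 5

1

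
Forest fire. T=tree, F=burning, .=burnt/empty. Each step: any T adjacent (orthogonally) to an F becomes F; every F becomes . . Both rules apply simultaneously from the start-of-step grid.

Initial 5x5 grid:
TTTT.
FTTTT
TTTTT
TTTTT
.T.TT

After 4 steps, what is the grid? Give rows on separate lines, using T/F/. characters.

Step 1: 3 trees catch fire, 1 burn out
  FTTT.
  .FTTT
  FTTTT
  TTTTT
  .T.TT
Step 2: 4 trees catch fire, 3 burn out
  .FTT.
  ..FTT
  .FTTT
  FTTTT
  .T.TT
Step 3: 4 trees catch fire, 4 burn out
  ..FT.
  ...FT
  ..FTT
  .FTTT
  .T.TT
Step 4: 5 trees catch fire, 4 burn out
  ...F.
  ....F
  ...FT
  ..FTT
  .F.TT

...F.
....F
...FT
..FTT
.F.TT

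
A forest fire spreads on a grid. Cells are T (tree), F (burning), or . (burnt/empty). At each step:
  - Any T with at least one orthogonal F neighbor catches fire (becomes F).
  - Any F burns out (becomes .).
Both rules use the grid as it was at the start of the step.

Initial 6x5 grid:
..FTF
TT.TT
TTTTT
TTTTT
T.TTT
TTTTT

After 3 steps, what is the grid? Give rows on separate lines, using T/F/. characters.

Step 1: 2 trees catch fire, 2 burn out
  ...F.
  TT.TF
  TTTTT
  TTTTT
  T.TTT
  TTTTT
Step 2: 2 trees catch fire, 2 burn out
  .....
  TT.F.
  TTTTF
  TTTTT
  T.TTT
  TTTTT
Step 3: 2 trees catch fire, 2 burn out
  .....
  TT...
  TTTF.
  TTTTF
  T.TTT
  TTTTT

.....
TT...
TTTF.
TTTTF
T.TTT
TTTTT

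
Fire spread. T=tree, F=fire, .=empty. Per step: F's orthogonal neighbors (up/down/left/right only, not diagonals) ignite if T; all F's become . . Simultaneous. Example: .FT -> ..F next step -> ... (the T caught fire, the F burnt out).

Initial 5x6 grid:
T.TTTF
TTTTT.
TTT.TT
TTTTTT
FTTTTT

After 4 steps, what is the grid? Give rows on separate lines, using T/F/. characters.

Step 1: 3 trees catch fire, 2 burn out
  T.TTF.
  TTTTT.
  TTT.TT
  FTTTTT
  .FTTTT
Step 2: 5 trees catch fire, 3 burn out
  T.TF..
  TTTTF.
  FTT.TT
  .FTTTT
  ..FTTT
Step 3: 7 trees catch fire, 5 burn out
  T.F...
  FTTF..
  .FT.FT
  ..FTTT
  ...FTT
Step 4: 8 trees catch fire, 7 burn out
  F.....
  .FF...
  ..F..F
  ...FFT
  ....FT

F.....
.FF...
..F..F
...FFT
....FT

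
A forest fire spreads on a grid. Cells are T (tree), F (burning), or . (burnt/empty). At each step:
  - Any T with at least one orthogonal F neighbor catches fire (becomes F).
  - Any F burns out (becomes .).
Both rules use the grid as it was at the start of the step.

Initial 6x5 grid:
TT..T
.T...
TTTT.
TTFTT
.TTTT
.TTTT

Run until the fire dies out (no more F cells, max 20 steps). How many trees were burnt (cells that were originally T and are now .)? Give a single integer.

Step 1: +4 fires, +1 burnt (F count now 4)
Step 2: +7 fires, +4 burnt (F count now 7)
Step 3: +5 fires, +7 burnt (F count now 5)
Step 4: +2 fires, +5 burnt (F count now 2)
Step 5: +1 fires, +2 burnt (F count now 1)
Step 6: +0 fires, +1 burnt (F count now 0)
Fire out after step 6
Initially T: 20, now '.': 29
Total burnt (originally-T cells now '.'): 19

Answer: 19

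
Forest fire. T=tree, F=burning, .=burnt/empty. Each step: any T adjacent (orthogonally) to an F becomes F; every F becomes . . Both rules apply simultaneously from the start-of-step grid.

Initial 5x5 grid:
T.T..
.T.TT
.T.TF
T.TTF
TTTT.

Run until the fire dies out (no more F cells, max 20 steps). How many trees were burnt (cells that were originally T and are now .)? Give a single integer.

Answer: 10

Derivation:
Step 1: +3 fires, +2 burnt (F count now 3)
Step 2: +3 fires, +3 burnt (F count now 3)
Step 3: +1 fires, +3 burnt (F count now 1)
Step 4: +1 fires, +1 burnt (F count now 1)
Step 5: +1 fires, +1 burnt (F count now 1)
Step 6: +1 fires, +1 burnt (F count now 1)
Step 7: +0 fires, +1 burnt (F count now 0)
Fire out after step 7
Initially T: 14, now '.': 21
Total burnt (originally-T cells now '.'): 10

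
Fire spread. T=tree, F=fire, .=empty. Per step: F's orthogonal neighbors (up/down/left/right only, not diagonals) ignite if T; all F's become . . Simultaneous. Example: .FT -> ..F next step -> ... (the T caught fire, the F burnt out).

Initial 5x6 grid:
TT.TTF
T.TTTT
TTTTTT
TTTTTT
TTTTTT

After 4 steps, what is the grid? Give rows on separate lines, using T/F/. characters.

Step 1: 2 trees catch fire, 1 burn out
  TT.TF.
  T.TTTF
  TTTTTT
  TTTTTT
  TTTTTT
Step 2: 3 trees catch fire, 2 burn out
  TT.F..
  T.TTF.
  TTTTTF
  TTTTTT
  TTTTTT
Step 3: 3 trees catch fire, 3 burn out
  TT....
  T.TF..
  TTTTF.
  TTTTTF
  TTTTTT
Step 4: 4 trees catch fire, 3 burn out
  TT....
  T.F...
  TTTF..
  TTTTF.
  TTTTTF

TT....
T.F...
TTTF..
TTTTF.
TTTTTF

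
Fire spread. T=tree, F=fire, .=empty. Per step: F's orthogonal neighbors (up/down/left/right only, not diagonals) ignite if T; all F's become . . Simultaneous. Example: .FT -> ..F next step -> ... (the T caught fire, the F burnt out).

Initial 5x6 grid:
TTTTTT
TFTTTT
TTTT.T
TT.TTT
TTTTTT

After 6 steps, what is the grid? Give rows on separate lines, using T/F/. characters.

Step 1: 4 trees catch fire, 1 burn out
  TFTTTT
  F.FTTT
  TFTT.T
  TT.TTT
  TTTTTT
Step 2: 6 trees catch fire, 4 burn out
  F.FTTT
  ...FTT
  F.FT.T
  TF.TTT
  TTTTTT
Step 3: 5 trees catch fire, 6 burn out
  ...FTT
  ....FT
  ...F.T
  F..TTT
  TFTTTT
Step 4: 5 trees catch fire, 5 burn out
  ....FT
  .....F
  .....T
  ...FTT
  F.FTTT
Step 5: 4 trees catch fire, 5 burn out
  .....F
  ......
  .....F
  ....FT
  ...FTT
Step 6: 2 trees catch fire, 4 burn out
  ......
  ......
  ......
  .....F
  ....FT

......
......
......
.....F
....FT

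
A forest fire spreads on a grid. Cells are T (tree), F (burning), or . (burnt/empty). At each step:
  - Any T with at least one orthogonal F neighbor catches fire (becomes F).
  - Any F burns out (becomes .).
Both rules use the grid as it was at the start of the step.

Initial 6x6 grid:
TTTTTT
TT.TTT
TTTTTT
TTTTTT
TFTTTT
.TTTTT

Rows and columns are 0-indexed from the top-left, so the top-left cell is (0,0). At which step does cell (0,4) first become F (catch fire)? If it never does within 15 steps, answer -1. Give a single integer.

Step 1: cell (0,4)='T' (+4 fires, +1 burnt)
Step 2: cell (0,4)='T' (+5 fires, +4 burnt)
Step 3: cell (0,4)='T' (+6 fires, +5 burnt)
Step 4: cell (0,4)='T' (+6 fires, +6 burnt)
Step 5: cell (0,4)='T' (+6 fires, +6 burnt)
Step 6: cell (0,4)='T' (+3 fires, +6 burnt)
Step 7: cell (0,4)='F' (+2 fires, +3 burnt)
  -> target ignites at step 7
Step 8: cell (0,4)='.' (+1 fires, +2 burnt)
Step 9: cell (0,4)='.' (+0 fires, +1 burnt)
  fire out at step 9

7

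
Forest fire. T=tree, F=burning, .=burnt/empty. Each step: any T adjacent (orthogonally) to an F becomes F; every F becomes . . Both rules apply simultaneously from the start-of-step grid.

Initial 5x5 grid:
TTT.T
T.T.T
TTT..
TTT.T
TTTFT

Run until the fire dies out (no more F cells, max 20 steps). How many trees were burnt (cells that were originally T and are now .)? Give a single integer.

Answer: 16

Derivation:
Step 1: +2 fires, +1 burnt (F count now 2)
Step 2: +3 fires, +2 burnt (F count now 3)
Step 3: +3 fires, +3 burnt (F count now 3)
Step 4: +3 fires, +3 burnt (F count now 3)
Step 5: +2 fires, +3 burnt (F count now 2)
Step 6: +2 fires, +2 burnt (F count now 2)
Step 7: +1 fires, +2 burnt (F count now 1)
Step 8: +0 fires, +1 burnt (F count now 0)
Fire out after step 8
Initially T: 18, now '.': 23
Total burnt (originally-T cells now '.'): 16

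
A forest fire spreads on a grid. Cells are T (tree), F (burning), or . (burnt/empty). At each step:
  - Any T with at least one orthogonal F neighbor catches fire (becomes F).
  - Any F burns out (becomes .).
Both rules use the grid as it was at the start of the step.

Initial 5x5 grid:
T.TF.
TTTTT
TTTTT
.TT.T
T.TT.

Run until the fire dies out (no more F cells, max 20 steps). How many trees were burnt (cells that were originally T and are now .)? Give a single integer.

Step 1: +2 fires, +1 burnt (F count now 2)
Step 2: +3 fires, +2 burnt (F count now 3)
Step 3: +3 fires, +3 burnt (F count now 3)
Step 4: +4 fires, +3 burnt (F count now 4)
Step 5: +4 fires, +4 burnt (F count now 4)
Step 6: +1 fires, +4 burnt (F count now 1)
Step 7: +0 fires, +1 burnt (F count now 0)
Fire out after step 7
Initially T: 18, now '.': 24
Total burnt (originally-T cells now '.'): 17

Answer: 17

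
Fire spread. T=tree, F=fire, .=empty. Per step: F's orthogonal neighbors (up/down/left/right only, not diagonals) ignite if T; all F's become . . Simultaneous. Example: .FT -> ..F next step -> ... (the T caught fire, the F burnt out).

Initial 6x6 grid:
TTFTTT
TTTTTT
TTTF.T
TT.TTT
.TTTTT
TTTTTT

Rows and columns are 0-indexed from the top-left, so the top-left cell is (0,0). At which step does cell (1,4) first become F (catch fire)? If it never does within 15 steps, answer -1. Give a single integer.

Step 1: cell (1,4)='T' (+6 fires, +2 burnt)
Step 2: cell (1,4)='F' (+7 fires, +6 burnt)
  -> target ignites at step 2
Step 3: cell (1,4)='.' (+9 fires, +7 burnt)
Step 4: cell (1,4)='.' (+6 fires, +9 burnt)
Step 5: cell (1,4)='.' (+2 fires, +6 burnt)
Step 6: cell (1,4)='.' (+1 fires, +2 burnt)
Step 7: cell (1,4)='.' (+0 fires, +1 burnt)
  fire out at step 7

2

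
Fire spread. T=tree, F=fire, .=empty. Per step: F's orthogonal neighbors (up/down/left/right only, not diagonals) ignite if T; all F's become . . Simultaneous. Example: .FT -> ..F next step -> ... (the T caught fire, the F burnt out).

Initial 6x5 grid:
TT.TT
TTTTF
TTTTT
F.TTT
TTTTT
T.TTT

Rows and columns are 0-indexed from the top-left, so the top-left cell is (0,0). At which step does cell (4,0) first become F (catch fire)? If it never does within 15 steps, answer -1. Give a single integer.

Step 1: cell (4,0)='F' (+5 fires, +2 burnt)
  -> target ignites at step 1
Step 2: cell (4,0)='.' (+8 fires, +5 burnt)
Step 3: cell (4,0)='.' (+6 fires, +8 burnt)
Step 4: cell (4,0)='.' (+5 fires, +6 burnt)
Step 5: cell (4,0)='.' (+1 fires, +5 burnt)
Step 6: cell (4,0)='.' (+0 fires, +1 burnt)
  fire out at step 6

1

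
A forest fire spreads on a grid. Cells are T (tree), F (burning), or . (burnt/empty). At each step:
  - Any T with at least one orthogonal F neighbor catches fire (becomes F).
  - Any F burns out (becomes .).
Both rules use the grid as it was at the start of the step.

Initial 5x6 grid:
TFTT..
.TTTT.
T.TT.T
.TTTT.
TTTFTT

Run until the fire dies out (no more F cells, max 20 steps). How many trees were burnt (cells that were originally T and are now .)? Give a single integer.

Answer: 18

Derivation:
Step 1: +6 fires, +2 burnt (F count now 6)
Step 2: +7 fires, +6 burnt (F count now 7)
Step 3: +4 fires, +7 burnt (F count now 4)
Step 4: +1 fires, +4 burnt (F count now 1)
Step 5: +0 fires, +1 burnt (F count now 0)
Fire out after step 5
Initially T: 20, now '.': 28
Total burnt (originally-T cells now '.'): 18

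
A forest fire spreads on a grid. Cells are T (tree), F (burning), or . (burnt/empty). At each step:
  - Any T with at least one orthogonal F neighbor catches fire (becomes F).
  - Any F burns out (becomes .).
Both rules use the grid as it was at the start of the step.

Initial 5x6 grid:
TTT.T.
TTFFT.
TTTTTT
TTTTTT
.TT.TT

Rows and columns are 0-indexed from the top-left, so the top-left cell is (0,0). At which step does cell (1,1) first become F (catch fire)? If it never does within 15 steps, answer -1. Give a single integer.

Step 1: cell (1,1)='F' (+5 fires, +2 burnt)
  -> target ignites at step 1
Step 2: cell (1,1)='.' (+7 fires, +5 burnt)
Step 3: cell (1,1)='.' (+6 fires, +7 burnt)
Step 4: cell (1,1)='.' (+4 fires, +6 burnt)
Step 5: cell (1,1)='.' (+1 fires, +4 burnt)
Step 6: cell (1,1)='.' (+0 fires, +1 burnt)
  fire out at step 6

1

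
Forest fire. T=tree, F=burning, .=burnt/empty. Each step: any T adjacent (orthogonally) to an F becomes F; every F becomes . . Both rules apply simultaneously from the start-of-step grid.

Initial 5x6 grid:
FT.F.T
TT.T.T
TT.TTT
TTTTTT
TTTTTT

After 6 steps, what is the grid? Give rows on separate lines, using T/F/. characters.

Step 1: 3 trees catch fire, 2 burn out
  .F...T
  FT.F.T
  TT.TTT
  TTTTTT
  TTTTTT
Step 2: 3 trees catch fire, 3 burn out
  .....T
  .F...T
  FT.FTT
  TTTTTT
  TTTTTT
Step 3: 4 trees catch fire, 3 burn out
  .....T
  .....T
  .F..FT
  FTTFTT
  TTTTTT
Step 4: 6 trees catch fire, 4 burn out
  .....T
  .....T
  .....F
  .FF.FT
  FTTFTT
Step 5: 5 trees catch fire, 6 burn out
  .....T
  .....F
  ......
  .....F
  .FF.FT
Step 6: 2 trees catch fire, 5 burn out
  .....F
  ......
  ......
  ......
  .....F

.....F
......
......
......
.....F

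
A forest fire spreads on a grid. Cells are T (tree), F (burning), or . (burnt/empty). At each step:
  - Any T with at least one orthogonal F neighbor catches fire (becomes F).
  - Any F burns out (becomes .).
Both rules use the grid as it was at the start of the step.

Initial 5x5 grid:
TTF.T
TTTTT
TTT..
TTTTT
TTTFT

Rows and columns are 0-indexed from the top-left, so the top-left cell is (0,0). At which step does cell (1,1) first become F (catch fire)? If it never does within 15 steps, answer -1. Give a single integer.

Step 1: cell (1,1)='T' (+5 fires, +2 burnt)
Step 2: cell (1,1)='F' (+7 fires, +5 burnt)
  -> target ignites at step 2
Step 3: cell (1,1)='.' (+5 fires, +7 burnt)
Step 4: cell (1,1)='.' (+3 fires, +5 burnt)
Step 5: cell (1,1)='.' (+0 fires, +3 burnt)
  fire out at step 5

2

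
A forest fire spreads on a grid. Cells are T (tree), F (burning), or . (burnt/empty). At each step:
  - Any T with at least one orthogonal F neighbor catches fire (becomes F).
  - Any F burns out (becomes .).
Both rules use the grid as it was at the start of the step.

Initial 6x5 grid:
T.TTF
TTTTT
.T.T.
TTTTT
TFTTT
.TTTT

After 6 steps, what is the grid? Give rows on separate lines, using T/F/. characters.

Step 1: 6 trees catch fire, 2 burn out
  T.TF.
  TTTTF
  .T.T.
  TFTTT
  F.FTT
  .FTTT
Step 2: 7 trees catch fire, 6 burn out
  T.F..
  TTTF.
  .F.T.
  F.FTT
  ...FT
  ..FTT
Step 3: 6 trees catch fire, 7 burn out
  T....
  TFF..
  ...F.
  ...FT
  ....F
  ...FT
Step 4: 3 trees catch fire, 6 burn out
  T....
  F....
  .....
  ....F
  .....
  ....F
Step 5: 1 trees catch fire, 3 burn out
  F....
  .....
  .....
  .....
  .....
  .....
Step 6: 0 trees catch fire, 1 burn out
  .....
  .....
  .....
  .....
  .....
  .....

.....
.....
.....
.....
.....
.....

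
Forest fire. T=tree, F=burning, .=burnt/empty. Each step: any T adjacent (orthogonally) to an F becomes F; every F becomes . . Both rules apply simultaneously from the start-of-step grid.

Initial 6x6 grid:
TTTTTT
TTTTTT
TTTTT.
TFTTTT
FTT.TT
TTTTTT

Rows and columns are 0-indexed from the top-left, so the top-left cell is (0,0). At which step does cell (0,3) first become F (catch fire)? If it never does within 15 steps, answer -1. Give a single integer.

Step 1: cell (0,3)='T' (+5 fires, +2 burnt)
Step 2: cell (0,3)='T' (+6 fires, +5 burnt)
Step 3: cell (0,3)='T' (+6 fires, +6 burnt)
Step 4: cell (0,3)='T' (+7 fires, +6 burnt)
Step 5: cell (0,3)='F' (+4 fires, +7 burnt)
  -> target ignites at step 5
Step 6: cell (0,3)='.' (+3 fires, +4 burnt)
Step 7: cell (0,3)='.' (+1 fires, +3 burnt)
Step 8: cell (0,3)='.' (+0 fires, +1 burnt)
  fire out at step 8

5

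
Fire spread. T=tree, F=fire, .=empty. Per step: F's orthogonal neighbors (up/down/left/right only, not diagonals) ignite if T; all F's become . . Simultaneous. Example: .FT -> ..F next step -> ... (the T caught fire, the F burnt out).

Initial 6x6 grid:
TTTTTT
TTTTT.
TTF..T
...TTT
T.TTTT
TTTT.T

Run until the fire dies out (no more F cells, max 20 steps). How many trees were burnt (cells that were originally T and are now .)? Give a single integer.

Answer: 13

Derivation:
Step 1: +2 fires, +1 burnt (F count now 2)
Step 2: +4 fires, +2 burnt (F count now 4)
Step 3: +4 fires, +4 burnt (F count now 4)
Step 4: +2 fires, +4 burnt (F count now 2)
Step 5: +1 fires, +2 burnt (F count now 1)
Step 6: +0 fires, +1 burnt (F count now 0)
Fire out after step 6
Initially T: 27, now '.': 22
Total burnt (originally-T cells now '.'): 13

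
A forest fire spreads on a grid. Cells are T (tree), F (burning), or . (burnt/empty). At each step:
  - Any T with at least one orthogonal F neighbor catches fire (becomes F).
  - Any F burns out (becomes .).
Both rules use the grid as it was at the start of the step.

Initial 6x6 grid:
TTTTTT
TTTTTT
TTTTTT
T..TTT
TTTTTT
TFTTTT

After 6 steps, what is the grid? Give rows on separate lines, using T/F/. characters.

Step 1: 3 trees catch fire, 1 burn out
  TTTTTT
  TTTTTT
  TTTTTT
  T..TTT
  TFTTTT
  F.FTTT
Step 2: 3 trees catch fire, 3 burn out
  TTTTTT
  TTTTTT
  TTTTTT
  T..TTT
  F.FTTT
  ...FTT
Step 3: 3 trees catch fire, 3 burn out
  TTTTTT
  TTTTTT
  TTTTTT
  F..TTT
  ...FTT
  ....FT
Step 4: 4 trees catch fire, 3 burn out
  TTTTTT
  TTTTTT
  FTTTTT
  ...FTT
  ....FT
  .....F
Step 5: 5 trees catch fire, 4 burn out
  TTTTTT
  FTTTTT
  .FTFTT
  ....FT
  .....F
  ......
Step 6: 6 trees catch fire, 5 burn out
  FTTTTT
  .FTFTT
  ..F.FT
  .....F
  ......
  ......

FTTTTT
.FTFTT
..F.FT
.....F
......
......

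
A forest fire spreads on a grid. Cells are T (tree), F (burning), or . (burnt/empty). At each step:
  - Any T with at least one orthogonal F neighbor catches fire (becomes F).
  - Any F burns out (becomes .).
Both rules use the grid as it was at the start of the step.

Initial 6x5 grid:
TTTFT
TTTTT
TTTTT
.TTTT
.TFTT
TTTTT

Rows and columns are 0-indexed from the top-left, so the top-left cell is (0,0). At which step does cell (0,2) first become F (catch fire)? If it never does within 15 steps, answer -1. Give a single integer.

Step 1: cell (0,2)='F' (+7 fires, +2 burnt)
  -> target ignites at step 1
Step 2: cell (0,2)='.' (+10 fires, +7 burnt)
Step 3: cell (0,2)='.' (+7 fires, +10 burnt)
Step 4: cell (0,2)='.' (+2 fires, +7 burnt)
Step 5: cell (0,2)='.' (+0 fires, +2 burnt)
  fire out at step 5

1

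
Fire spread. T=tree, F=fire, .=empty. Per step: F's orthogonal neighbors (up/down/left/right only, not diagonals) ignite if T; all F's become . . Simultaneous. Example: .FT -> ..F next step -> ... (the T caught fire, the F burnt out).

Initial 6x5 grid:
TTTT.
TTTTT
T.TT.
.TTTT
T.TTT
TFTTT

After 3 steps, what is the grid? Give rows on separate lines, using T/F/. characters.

Step 1: 2 trees catch fire, 1 burn out
  TTTT.
  TTTTT
  T.TT.
  .TTTT
  T.TTT
  F.FTT
Step 2: 3 trees catch fire, 2 burn out
  TTTT.
  TTTTT
  T.TT.
  .TTTT
  F.FTT
  ...FT
Step 3: 3 trees catch fire, 3 burn out
  TTTT.
  TTTTT
  T.TT.
  .TFTT
  ...FT
  ....F

TTTT.
TTTTT
T.TT.
.TFTT
...FT
....F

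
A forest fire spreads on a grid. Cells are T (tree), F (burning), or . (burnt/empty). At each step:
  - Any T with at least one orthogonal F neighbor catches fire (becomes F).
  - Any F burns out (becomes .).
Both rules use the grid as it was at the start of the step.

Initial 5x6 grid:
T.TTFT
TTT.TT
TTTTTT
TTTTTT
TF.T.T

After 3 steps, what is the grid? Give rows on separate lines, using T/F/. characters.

Step 1: 5 trees catch fire, 2 burn out
  T.TF.F
  TTT.FT
  TTTTTT
  TFTTTT
  F..T.T
Step 2: 6 trees catch fire, 5 burn out
  T.F...
  TTT..F
  TFTTFT
  F.FTTT
  ...T.T
Step 3: 8 trees catch fire, 6 burn out
  T.....
  TFF...
  F.FF.F
  ...FFT
  ...T.T

T.....
TFF...
F.FF.F
...FFT
...T.T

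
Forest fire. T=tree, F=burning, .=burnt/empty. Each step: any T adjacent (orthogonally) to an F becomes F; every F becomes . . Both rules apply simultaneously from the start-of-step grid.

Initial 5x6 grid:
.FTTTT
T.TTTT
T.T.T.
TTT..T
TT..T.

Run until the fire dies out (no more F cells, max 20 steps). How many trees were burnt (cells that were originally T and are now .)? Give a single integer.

Answer: 17

Derivation:
Step 1: +1 fires, +1 burnt (F count now 1)
Step 2: +2 fires, +1 burnt (F count now 2)
Step 3: +3 fires, +2 burnt (F count now 3)
Step 4: +3 fires, +3 burnt (F count now 3)
Step 5: +3 fires, +3 burnt (F count now 3)
Step 6: +2 fires, +3 burnt (F count now 2)
Step 7: +2 fires, +2 burnt (F count now 2)
Step 8: +1 fires, +2 burnt (F count now 1)
Step 9: +0 fires, +1 burnt (F count now 0)
Fire out after step 9
Initially T: 19, now '.': 28
Total burnt (originally-T cells now '.'): 17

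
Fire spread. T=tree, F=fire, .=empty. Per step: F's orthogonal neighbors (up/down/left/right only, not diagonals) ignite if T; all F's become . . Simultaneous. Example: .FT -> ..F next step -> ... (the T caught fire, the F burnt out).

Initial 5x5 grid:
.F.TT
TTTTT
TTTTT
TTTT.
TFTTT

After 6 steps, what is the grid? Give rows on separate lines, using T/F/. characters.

Step 1: 4 trees catch fire, 2 burn out
  ...TT
  TFTTT
  TTTTT
  TFTT.
  F.FTT
Step 2: 6 trees catch fire, 4 burn out
  ...TT
  F.FTT
  TFTTT
  F.FT.
  ...FT
Step 3: 5 trees catch fire, 6 burn out
  ...TT
  ...FT
  F.FTT
  ...F.
  ....F
Step 4: 3 trees catch fire, 5 burn out
  ...FT
  ....F
  ...FT
  .....
  .....
Step 5: 2 trees catch fire, 3 burn out
  ....F
  .....
  ....F
  .....
  .....
Step 6: 0 trees catch fire, 2 burn out
  .....
  .....
  .....
  .....
  .....

.....
.....
.....
.....
.....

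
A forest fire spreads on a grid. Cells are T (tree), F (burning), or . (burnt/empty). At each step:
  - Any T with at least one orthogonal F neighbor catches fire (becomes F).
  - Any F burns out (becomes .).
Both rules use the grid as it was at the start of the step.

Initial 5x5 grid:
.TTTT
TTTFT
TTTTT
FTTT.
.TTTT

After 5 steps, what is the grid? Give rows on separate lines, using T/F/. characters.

Step 1: 6 trees catch fire, 2 burn out
  .TTFT
  TTF.F
  FTTFT
  .FTT.
  .TTTT
Step 2: 10 trees catch fire, 6 burn out
  .TF.F
  FF...
  .FF.F
  ..FF.
  .FTTT
Step 3: 3 trees catch fire, 10 burn out
  .F...
  .....
  .....
  .....
  ..FFT
Step 4: 1 trees catch fire, 3 burn out
  .....
  .....
  .....
  .....
  ....F
Step 5: 0 trees catch fire, 1 burn out
  .....
  .....
  .....
  .....
  .....

.....
.....
.....
.....
.....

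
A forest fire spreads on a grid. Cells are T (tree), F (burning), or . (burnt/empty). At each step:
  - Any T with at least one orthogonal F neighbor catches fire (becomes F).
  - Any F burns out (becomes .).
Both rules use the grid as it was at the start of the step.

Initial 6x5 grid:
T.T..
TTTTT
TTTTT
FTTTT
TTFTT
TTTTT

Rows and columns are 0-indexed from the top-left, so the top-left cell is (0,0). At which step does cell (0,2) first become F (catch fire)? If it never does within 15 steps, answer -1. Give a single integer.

Step 1: cell (0,2)='T' (+7 fires, +2 burnt)
Step 2: cell (0,2)='T' (+8 fires, +7 burnt)
Step 3: cell (0,2)='T' (+6 fires, +8 burnt)
Step 4: cell (0,2)='F' (+3 fires, +6 burnt)
  -> target ignites at step 4
Step 5: cell (0,2)='.' (+1 fires, +3 burnt)
Step 6: cell (0,2)='.' (+0 fires, +1 burnt)
  fire out at step 6

4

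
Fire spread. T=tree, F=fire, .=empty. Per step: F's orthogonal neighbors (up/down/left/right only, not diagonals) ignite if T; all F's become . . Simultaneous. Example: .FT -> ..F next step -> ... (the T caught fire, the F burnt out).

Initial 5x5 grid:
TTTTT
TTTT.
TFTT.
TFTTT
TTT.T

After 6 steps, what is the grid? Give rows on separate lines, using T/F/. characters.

Step 1: 6 trees catch fire, 2 burn out
  TTTTT
  TFTT.
  F.FT.
  F.FTT
  TFT.T
Step 2: 7 trees catch fire, 6 burn out
  TFTTT
  F.FT.
  ...F.
  ...FT
  F.F.T
Step 3: 4 trees catch fire, 7 burn out
  F.FTT
  ...F.
  .....
  ....F
  ....T
Step 4: 2 trees catch fire, 4 burn out
  ...FT
  .....
  .....
  .....
  ....F
Step 5: 1 trees catch fire, 2 burn out
  ....F
  .....
  .....
  .....
  .....
Step 6: 0 trees catch fire, 1 burn out
  .....
  .....
  .....
  .....
  .....

.....
.....
.....
.....
.....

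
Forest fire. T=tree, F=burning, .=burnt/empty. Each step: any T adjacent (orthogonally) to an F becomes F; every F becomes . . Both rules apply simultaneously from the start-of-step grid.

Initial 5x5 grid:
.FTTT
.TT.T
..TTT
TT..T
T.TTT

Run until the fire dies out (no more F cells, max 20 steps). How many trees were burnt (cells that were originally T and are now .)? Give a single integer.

Step 1: +2 fires, +1 burnt (F count now 2)
Step 2: +2 fires, +2 burnt (F count now 2)
Step 3: +2 fires, +2 burnt (F count now 2)
Step 4: +2 fires, +2 burnt (F count now 2)
Step 5: +1 fires, +2 burnt (F count now 1)
Step 6: +1 fires, +1 burnt (F count now 1)
Step 7: +1 fires, +1 burnt (F count now 1)
Step 8: +1 fires, +1 burnt (F count now 1)
Step 9: +1 fires, +1 burnt (F count now 1)
Step 10: +0 fires, +1 burnt (F count now 0)
Fire out after step 10
Initially T: 16, now '.': 22
Total burnt (originally-T cells now '.'): 13

Answer: 13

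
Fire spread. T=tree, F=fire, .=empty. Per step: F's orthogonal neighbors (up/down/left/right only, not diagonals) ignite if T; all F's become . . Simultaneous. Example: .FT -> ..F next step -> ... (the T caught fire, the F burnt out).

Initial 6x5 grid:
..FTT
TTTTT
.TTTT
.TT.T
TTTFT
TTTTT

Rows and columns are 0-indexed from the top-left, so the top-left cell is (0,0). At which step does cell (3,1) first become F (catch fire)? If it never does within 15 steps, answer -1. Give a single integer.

Step 1: cell (3,1)='T' (+5 fires, +2 burnt)
Step 2: cell (3,1)='T' (+9 fires, +5 burnt)
Step 3: cell (3,1)='F' (+8 fires, +9 burnt)
  -> target ignites at step 3
Step 4: cell (3,1)='.' (+1 fires, +8 burnt)
Step 5: cell (3,1)='.' (+0 fires, +1 burnt)
  fire out at step 5

3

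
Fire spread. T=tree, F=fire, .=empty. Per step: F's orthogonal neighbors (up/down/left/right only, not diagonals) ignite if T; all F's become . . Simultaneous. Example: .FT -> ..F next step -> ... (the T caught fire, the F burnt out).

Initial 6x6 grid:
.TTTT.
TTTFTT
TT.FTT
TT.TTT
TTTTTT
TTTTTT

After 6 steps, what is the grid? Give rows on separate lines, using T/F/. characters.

Step 1: 5 trees catch fire, 2 burn out
  .TTFT.
  TTF.FT
  TT..FT
  TT.FTT
  TTTTTT
  TTTTTT
Step 2: 7 trees catch fire, 5 burn out
  .TF.F.
  TF...F
  TT...F
  TT..FT
  TTTFTT
  TTTTTT
Step 3: 7 trees catch fire, 7 burn out
  .F....
  F.....
  TF....
  TT...F
  TTF.FT
  TTTFTT
Step 4: 6 trees catch fire, 7 burn out
  ......
  ......
  F.....
  TF....
  TF...F
  TTF.FT
Step 5: 4 trees catch fire, 6 burn out
  ......
  ......
  ......
  F.....
  F.....
  TF...F
Step 6: 1 trees catch fire, 4 burn out
  ......
  ......
  ......
  ......
  ......
  F.....

......
......
......
......
......
F.....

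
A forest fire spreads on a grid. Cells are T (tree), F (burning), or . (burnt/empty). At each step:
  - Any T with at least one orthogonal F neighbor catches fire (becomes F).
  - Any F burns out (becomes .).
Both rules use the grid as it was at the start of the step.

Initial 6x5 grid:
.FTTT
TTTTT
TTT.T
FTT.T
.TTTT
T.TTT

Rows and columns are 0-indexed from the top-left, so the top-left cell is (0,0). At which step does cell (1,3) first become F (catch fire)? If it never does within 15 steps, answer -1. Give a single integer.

Step 1: cell (1,3)='T' (+4 fires, +2 burnt)
Step 2: cell (1,3)='T' (+6 fires, +4 burnt)
Step 3: cell (1,3)='F' (+4 fires, +6 burnt)
  -> target ignites at step 3
Step 4: cell (1,3)='.' (+3 fires, +4 burnt)
Step 5: cell (1,3)='.' (+3 fires, +3 burnt)
Step 6: cell (1,3)='.' (+2 fires, +3 burnt)
Step 7: cell (1,3)='.' (+0 fires, +2 burnt)
  fire out at step 7

3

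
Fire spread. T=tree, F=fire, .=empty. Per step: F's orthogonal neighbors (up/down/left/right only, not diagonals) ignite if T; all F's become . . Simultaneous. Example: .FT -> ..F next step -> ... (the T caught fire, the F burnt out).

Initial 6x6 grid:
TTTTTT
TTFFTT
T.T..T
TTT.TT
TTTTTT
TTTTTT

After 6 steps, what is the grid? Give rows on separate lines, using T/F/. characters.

Step 1: 5 trees catch fire, 2 burn out
  TTFFTT
  TF..FT
  T.F..T
  TTT.TT
  TTTTTT
  TTTTTT
Step 2: 5 trees catch fire, 5 burn out
  TF..FT
  F....F
  T....T
  TTF.TT
  TTTTTT
  TTTTTT
Step 3: 6 trees catch fire, 5 burn out
  F....F
  ......
  F....F
  TF..TT
  TTFTTT
  TTTTTT
Step 4: 5 trees catch fire, 6 burn out
  ......
  ......
  ......
  F...TF
  TF.FTT
  TTFTTT
Step 5: 6 trees catch fire, 5 burn out
  ......
  ......
  ......
  ....F.
  F...FF
  TF.FTT
Step 6: 3 trees catch fire, 6 burn out
  ......
  ......
  ......
  ......
  ......
  F...FF

......
......
......
......
......
F...FF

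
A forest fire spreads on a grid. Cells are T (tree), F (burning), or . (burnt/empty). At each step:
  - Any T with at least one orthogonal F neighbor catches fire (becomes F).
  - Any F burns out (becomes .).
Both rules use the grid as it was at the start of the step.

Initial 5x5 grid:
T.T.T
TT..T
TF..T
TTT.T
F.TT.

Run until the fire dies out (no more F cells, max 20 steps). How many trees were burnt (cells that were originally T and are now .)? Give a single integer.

Step 1: +4 fires, +2 burnt (F count now 4)
Step 2: +2 fires, +4 burnt (F count now 2)
Step 3: +2 fires, +2 burnt (F count now 2)
Step 4: +1 fires, +2 burnt (F count now 1)
Step 5: +0 fires, +1 burnt (F count now 0)
Fire out after step 5
Initially T: 14, now '.': 20
Total burnt (originally-T cells now '.'): 9

Answer: 9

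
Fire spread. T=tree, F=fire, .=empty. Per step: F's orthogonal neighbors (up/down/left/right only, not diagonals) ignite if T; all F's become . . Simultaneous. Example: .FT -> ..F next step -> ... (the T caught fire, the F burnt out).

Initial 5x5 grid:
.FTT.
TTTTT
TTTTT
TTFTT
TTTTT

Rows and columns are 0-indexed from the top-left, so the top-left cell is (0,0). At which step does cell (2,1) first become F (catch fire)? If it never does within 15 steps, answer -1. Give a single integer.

Step 1: cell (2,1)='T' (+6 fires, +2 burnt)
Step 2: cell (2,1)='F' (+9 fires, +6 burnt)
  -> target ignites at step 2
Step 3: cell (2,1)='.' (+5 fires, +9 burnt)
Step 4: cell (2,1)='.' (+1 fires, +5 burnt)
Step 5: cell (2,1)='.' (+0 fires, +1 burnt)
  fire out at step 5

2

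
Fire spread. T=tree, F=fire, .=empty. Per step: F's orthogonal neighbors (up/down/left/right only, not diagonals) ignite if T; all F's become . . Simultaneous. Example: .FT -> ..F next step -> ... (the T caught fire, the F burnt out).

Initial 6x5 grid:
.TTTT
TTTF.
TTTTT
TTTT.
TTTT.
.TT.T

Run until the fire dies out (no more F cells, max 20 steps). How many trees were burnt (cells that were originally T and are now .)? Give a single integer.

Answer: 22

Derivation:
Step 1: +3 fires, +1 burnt (F count now 3)
Step 2: +6 fires, +3 burnt (F count now 6)
Step 3: +5 fires, +6 burnt (F count now 5)
Step 4: +3 fires, +5 burnt (F count now 3)
Step 5: +3 fires, +3 burnt (F count now 3)
Step 6: +2 fires, +3 burnt (F count now 2)
Step 7: +0 fires, +2 burnt (F count now 0)
Fire out after step 7
Initially T: 23, now '.': 29
Total burnt (originally-T cells now '.'): 22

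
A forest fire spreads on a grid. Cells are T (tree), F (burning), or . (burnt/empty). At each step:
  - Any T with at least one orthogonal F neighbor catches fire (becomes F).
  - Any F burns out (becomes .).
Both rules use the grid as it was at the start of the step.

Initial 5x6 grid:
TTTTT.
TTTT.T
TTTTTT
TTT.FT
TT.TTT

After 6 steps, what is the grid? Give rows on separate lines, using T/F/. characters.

Step 1: 3 trees catch fire, 1 burn out
  TTTTT.
  TTTT.T
  TTTTFT
  TTT..F
  TT.TFT
Step 2: 4 trees catch fire, 3 burn out
  TTTTT.
  TTTT.T
  TTTF.F
  TTT...
  TT.F.F
Step 3: 3 trees catch fire, 4 burn out
  TTTTT.
  TTTF.F
  TTF...
  TTT...
  TT....
Step 4: 4 trees catch fire, 3 burn out
  TTTFT.
  TTF...
  TF....
  TTF...
  TT....
Step 5: 5 trees catch fire, 4 burn out
  TTF.F.
  TF....
  F.....
  TF....
  TT....
Step 6: 4 trees catch fire, 5 burn out
  TF....
  F.....
  ......
  F.....
  TF....

TF....
F.....
......
F.....
TF....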